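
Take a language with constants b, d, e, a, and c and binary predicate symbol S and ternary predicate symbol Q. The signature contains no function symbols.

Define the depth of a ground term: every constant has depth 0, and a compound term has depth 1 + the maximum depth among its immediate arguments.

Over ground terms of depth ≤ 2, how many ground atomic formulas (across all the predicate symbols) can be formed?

First count ground terms of depth ≤ 2.
With no function symbols every ground term is a constant, so there are exactly 5 ground terms at every depth bound.
N_0 = 5
N_1 = 5
N_2 = 5
Explicitly: b, d, e, a, c.
So |H| = 5.
Ground atoms are formed by filling each argument slot of a predicate with a term from H, so an r-ary predicate gives |H|^r atoms:
  S: 5^2 = 25;  Q: 5^3 = 125
Total ground atoms: 25 + 125 = 150.

150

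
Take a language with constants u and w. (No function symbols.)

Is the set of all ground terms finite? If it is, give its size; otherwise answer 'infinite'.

2

There are no function symbols, so every ground term is one of the 2 constants.
The Herbrand universe is {u, w}, which is finite with 2 elements.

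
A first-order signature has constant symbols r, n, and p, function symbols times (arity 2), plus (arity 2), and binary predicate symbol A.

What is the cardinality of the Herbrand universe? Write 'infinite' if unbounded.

The signature has at least one function symbol (times, arity 2) and at least one constant (r).
Iterating times gives infinitely many distinct ground terms: r, times(r, r), times(times(r, r), times(r, r)), ...
So the Herbrand universe is infinite.

infinite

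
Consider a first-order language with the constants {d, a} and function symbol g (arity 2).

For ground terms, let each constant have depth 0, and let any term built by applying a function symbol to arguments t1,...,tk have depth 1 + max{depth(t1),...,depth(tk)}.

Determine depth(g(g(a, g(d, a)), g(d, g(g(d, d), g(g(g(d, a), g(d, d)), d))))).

depth(g(d, a)) = 1 + max(0, 0) = 1
depth(g(a, g(d, a))) = 1 + max(0, 1) = 2
depth(g(d, d)) = 1 + max(0, 0) = 1
depth(g(g(d, a), g(d, d))) = 1 + max(1, 1) = 2
depth(g(g(g(d, a), g(d, d)), d)) = 1 + max(2, 0) = 3
depth(g(g(d, d), g(g(g(d, a), g(d, d)), d))) = 1 + max(1, 3) = 4
depth(g(d, g(g(d, d), g(g(g(d, a), g(d, d)), d)))) = 1 + max(0, 4) = 5
depth(g(g(a, g(d, a)), g(d, g(g(d, d), g(g(g(d, a), g(d, d)), d))))) = 1 + max(2, 5) = 6

6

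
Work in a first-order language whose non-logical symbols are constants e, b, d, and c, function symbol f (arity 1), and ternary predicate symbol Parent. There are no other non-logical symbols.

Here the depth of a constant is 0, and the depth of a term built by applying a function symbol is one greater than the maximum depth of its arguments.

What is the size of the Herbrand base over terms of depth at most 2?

1728

First count ground terms of depth ≤ 2.
Let N_k count ground terms of depth at most k. Each non-constant term of depth ≤ k is some function symbol applied to depth-≤(k−1) arguments, giving N_k = 4 + N_{k-1}.
N_0 = 4
N_1 = 4 + 4 = 8
N_2 = 4 + 8 = 12
Explicitly: e, b, d, c, f(e), f(b), f(d), f(c), f(f(e)), f(f(b)), f(f(d)), f(f(c)).
So |H| = 12.
Each predicate of arity r yields |H|^r ground atoms (one per choice of an r-tuple from H):
  Parent: 12^3 = 1728
Total ground atoms: 1728.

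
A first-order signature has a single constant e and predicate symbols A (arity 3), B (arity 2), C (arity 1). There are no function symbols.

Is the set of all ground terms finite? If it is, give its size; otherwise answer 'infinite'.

1

There are no function symbols, so the only ground term is the single constant.
The Herbrand universe is {e}, finite with 1 element.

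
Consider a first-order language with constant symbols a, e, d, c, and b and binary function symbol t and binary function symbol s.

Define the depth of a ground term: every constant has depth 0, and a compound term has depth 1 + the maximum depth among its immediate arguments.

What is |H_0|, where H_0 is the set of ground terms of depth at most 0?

If N_k denotes the number of depth-≤k ground terms, the 5 constants give N_0 = 5, and each function symbol of arity r contributes N_{k-1}^r new terms at level k: N_k = 5 + N_{k-1}^2 + N_{k-1}^2.
N_0 = 5
Explicitly: a, e, d, c, b.

5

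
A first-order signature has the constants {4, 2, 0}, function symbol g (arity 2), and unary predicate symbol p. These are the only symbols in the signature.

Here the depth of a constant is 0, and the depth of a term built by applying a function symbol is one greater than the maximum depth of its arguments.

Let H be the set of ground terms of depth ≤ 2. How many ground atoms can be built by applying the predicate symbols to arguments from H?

147

First count ground terms of depth ≤ 2.
Let N_k count ground terms of depth at most k. Each non-constant term of depth ≤ k is some function symbol applied to depth-≤(k−1) arguments, giving N_k = 3 + N_{k-1}^2.
N_0 = 3
N_1 = 3 + 3^2 = 12
N_2 = 3 + 12^2 = 147
So |H| = 147.
A ground atom is a predicate applied to a tuple of terms from H, so the count is the sum over predicates of |H|^arity:
  p: 147
Total ground atoms: 147.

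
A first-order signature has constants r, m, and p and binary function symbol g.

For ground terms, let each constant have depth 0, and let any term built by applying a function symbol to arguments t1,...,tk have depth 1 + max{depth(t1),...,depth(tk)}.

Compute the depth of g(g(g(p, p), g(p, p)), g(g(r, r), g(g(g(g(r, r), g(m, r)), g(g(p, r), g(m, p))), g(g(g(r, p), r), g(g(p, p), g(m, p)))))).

6

depth(g(p, p)) = 1 + max(0, 0) = 1
depth(g(g(p, p), g(p, p))) = 1 + max(1, 1) = 2
depth(g(r, r)) = 1 + max(0, 0) = 1
depth(g(m, r)) = 1 + max(0, 0) = 1
depth(g(g(r, r), g(m, r))) = 1 + max(1, 1) = 2
depth(g(p, r)) = 1 + max(0, 0) = 1
depth(g(m, p)) = 1 + max(0, 0) = 1
depth(g(g(p, r), g(m, p))) = 1 + max(1, 1) = 2
depth(g(g(g(r, r), g(m, r)), g(g(p, r), g(m, p)))) = 1 + max(2, 2) = 3
depth(g(r, p)) = 1 + max(0, 0) = 1
depth(g(g(r, p), r)) = 1 + max(1, 0) = 2
depth(g(g(p, p), g(m, p))) = 1 + max(1, 1) = 2
depth(g(g(g(r, p), r), g(g(p, p), g(m, p)))) = 1 + max(2, 2) = 3
depth(g(g(g(g(r, r), g(m, r)), g(g(p, r), g(m, p))), g(g(g(r, p), r), g(g(p, p), g(m, p))))) = 1 + max(3, 3) = 4
depth(g(g(r, r), g(g(g(g(r, r), g(m, r)), g(g(p, r), g(m, p))), g(g(g(r, p), r), g(g(p, p), g(m, p)))))) = 1 + max(1, 4) = 5
depth(g(g(g(p, p), g(p, p)), g(g(r, r), g(g(g(g(r, r), g(m, r)), g(g(p, r), g(m, p))), g(g(g(r, p), r), g(g(p, p), g(m, p))))))) = 1 + max(2, 5) = 6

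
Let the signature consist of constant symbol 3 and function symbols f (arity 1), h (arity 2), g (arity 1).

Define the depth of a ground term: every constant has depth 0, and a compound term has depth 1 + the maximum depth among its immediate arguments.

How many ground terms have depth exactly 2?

Let N_k = |{terms of depth ≤ k}|. Then N_0 = 1 and N_k = 1 + N_{k-1} + N_{k-1}^2 + N_{k-1} for k ≥ 1 (one summand per function symbol, arity giving the exponent).
N_0 = 1
N_1 = 1 + 1 + 1^2 + 1 = 4
N_2 = 1 + 4 + 4^2 + 4 = 25
Terms of depth exactly 2: N_2 − N_1 = 25 − 4 = 21.

21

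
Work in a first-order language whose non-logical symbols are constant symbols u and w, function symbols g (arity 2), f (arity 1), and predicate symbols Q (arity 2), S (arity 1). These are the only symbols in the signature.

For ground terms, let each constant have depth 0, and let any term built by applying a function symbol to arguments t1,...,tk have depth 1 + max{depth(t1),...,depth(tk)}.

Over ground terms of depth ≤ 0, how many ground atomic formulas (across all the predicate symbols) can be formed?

6

First count ground terms of depth ≤ 0.
Let N_k = |{terms of depth ≤ k}|. Then N_0 = 2 and N_k = 2 + N_{k-1}^2 + N_{k-1} for k ≥ 1 (one summand per function symbol, arity giving the exponent).
N_0 = 2
So |H| = 2.
Each predicate of arity r yields |H|^r ground atoms (one per choice of an r-tuple from H):
  Q: 2^2 = 4;  S: 2
Total ground atoms: 4 + 2 = 6.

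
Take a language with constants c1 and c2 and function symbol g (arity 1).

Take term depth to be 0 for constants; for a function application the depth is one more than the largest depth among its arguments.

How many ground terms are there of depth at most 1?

4

If N_k denotes the number of depth-≤k ground terms, the 2 constants give N_0 = 2, and each function symbol of arity r contributes N_{k-1}^r new terms at level k: N_k = 2 + N_{k-1}.
N_0 = 2
N_1 = 2 + 2 = 4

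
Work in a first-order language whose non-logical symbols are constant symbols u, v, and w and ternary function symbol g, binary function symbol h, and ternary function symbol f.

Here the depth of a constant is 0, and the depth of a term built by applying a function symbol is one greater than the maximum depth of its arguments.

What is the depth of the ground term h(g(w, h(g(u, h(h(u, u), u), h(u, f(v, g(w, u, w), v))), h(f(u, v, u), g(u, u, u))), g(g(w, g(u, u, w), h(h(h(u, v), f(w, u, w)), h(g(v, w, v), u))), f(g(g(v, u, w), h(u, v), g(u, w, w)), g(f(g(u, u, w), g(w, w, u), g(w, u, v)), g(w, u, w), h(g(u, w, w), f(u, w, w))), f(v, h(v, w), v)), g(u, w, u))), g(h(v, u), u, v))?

7

depth(h(u, u)) = 1 + max(0, 0) = 1
depth(h(h(u, u), u)) = 1 + max(1, 0) = 2
depth(g(w, u, w)) = 1 + max(0, 0, 0) = 1
depth(f(v, g(w, u, w), v)) = 1 + max(0, 1, 0) = 2
depth(h(u, f(v, g(w, u, w), v))) = 1 + max(0, 2) = 3
depth(g(u, h(h(u, u), u), h(u, f(v, g(w, u, w), v)))) = 1 + max(0, 2, 3) = 4
depth(f(u, v, u)) = 1 + max(0, 0, 0) = 1
depth(g(u, u, u)) = 1 + max(0, 0, 0) = 1
depth(h(f(u, v, u), g(u, u, u))) = 1 + max(1, 1) = 2
depth(h(g(u, h(h(u, u), u), h(u, f(v, g(w, u, w), v))), h(f(u, v, u), g(u, u, u)))) = 1 + max(4, 2) = 5
depth(g(u, u, w)) = 1 + max(0, 0, 0) = 1
depth(h(u, v)) = 1 + max(0, 0) = 1
depth(f(w, u, w)) = 1 + max(0, 0, 0) = 1
depth(h(h(u, v), f(w, u, w))) = 1 + max(1, 1) = 2
depth(g(v, w, v)) = 1 + max(0, 0, 0) = 1
depth(h(g(v, w, v), u)) = 1 + max(1, 0) = 2
depth(h(h(h(u, v), f(w, u, w)), h(g(v, w, v), u))) = 1 + max(2, 2) = 3
depth(g(w, g(u, u, w), h(h(h(u, v), f(w, u, w)), h(g(v, w, v), u)))) = 1 + max(0, 1, 3) = 4
depth(g(v, u, w)) = 1 + max(0, 0, 0) = 1
depth(g(u, w, w)) = 1 + max(0, 0, 0) = 1
depth(g(g(v, u, w), h(u, v), g(u, w, w))) = 1 + max(1, 1, 1) = 2
depth(g(w, w, u)) = 1 + max(0, 0, 0) = 1
depth(g(w, u, v)) = 1 + max(0, 0, 0) = 1
depth(f(g(u, u, w), g(w, w, u), g(w, u, v))) = 1 + max(1, 1, 1) = 2
depth(f(u, w, w)) = 1 + max(0, 0, 0) = 1
depth(h(g(u, w, w), f(u, w, w))) = 1 + max(1, 1) = 2
depth(g(f(g(u, u, w), g(w, w, u), g(w, u, v)), g(w, u, w), h(g(u, w, w), f(u, w, w)))) = 1 + max(2, 1, 2) = 3
depth(h(v, w)) = 1 + max(0, 0) = 1
depth(f(v, h(v, w), v)) = 1 + max(0, 1, 0) = 2
depth(f(g(g(v, u, w), h(u, v), g(u, w, w)), g(f(g(u, u, w), g(w, w, u), g(w, u, v)), g(w, u, w), h(g(u, w, w), f(u, w, w))), f(v, h(v, w), v))) = 1 + max(2, 3, 2) = 4
depth(g(u, w, u)) = 1 + max(0, 0, 0) = 1
depth(g(g(w, g(u, u, w), h(h(h(u, v), f(w, u, w)), h(g(v, w, v), u))), f(g(g(v, u, w), h(u, v), g(u, w, w)), g(f(g(u, u, w), g(w, w, u), g(w, u, v)), g(w, u, w), h(g(u, w, w), f(u, w, w))), f(v, h(v, w), v)), g(u, w, u))) = 1 + max(4, 4, 1) = 5
depth(g(w, h(g(u, h(h(u, u), u), h(u, f(v, g(w, u, w), v))), h(f(u, v, u), g(u, u, u))), g(g(w, g(u, u, w), h(h(h(u, v), f(w, u, w)), h(g(v, w, v), u))), f(g(g(v, u, w), h(u, v), g(u, w, w)), g(f(g(u, u, w), g(w, w, u), g(w, u, v)), g(w, u, w), h(g(u, w, w), f(u, w, w))), f(v, h(v, w), v)), g(u, w, u)))) = 1 + max(0, 5, 5) = 6
depth(h(v, u)) = 1 + max(0, 0) = 1
depth(g(h(v, u), u, v)) = 1 + max(1, 0, 0) = 2
depth(h(g(w, h(g(u, h(h(u, u), u), h(u, f(v, g(w, u, w), v))), h(f(u, v, u), g(u, u, u))), g(g(w, g(u, u, w), h(h(h(u, v), f(w, u, w)), h(g(v, w, v), u))), f(g(g(v, u, w), h(u, v), g(u, w, w)), g(f(g(u, u, w), g(w, w, u), g(w, u, v)), g(w, u, w), h(g(u, w, w), f(u, w, w))), f(v, h(v, w), v)), g(u, w, u))), g(h(v, u), u, v))) = 1 + max(6, 2) = 7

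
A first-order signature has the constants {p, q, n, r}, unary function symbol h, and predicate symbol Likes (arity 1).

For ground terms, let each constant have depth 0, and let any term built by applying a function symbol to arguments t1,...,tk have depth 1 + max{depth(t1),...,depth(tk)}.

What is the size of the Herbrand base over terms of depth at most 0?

First count ground terms of depth ≤ 0.
Let N_k = |{terms of depth ≤ k}|. Then N_0 = 4 and N_k = 4 + N_{k-1} for k ≥ 1 (one summand per function symbol, arity giving the exponent).
N_0 = 4
Explicitly: p, q, n, r.
So |H| = 4.
Each predicate of arity r yields |H|^r ground atoms (one per choice of an r-tuple from H):
  Likes: 4
Total ground atoms: 4.

4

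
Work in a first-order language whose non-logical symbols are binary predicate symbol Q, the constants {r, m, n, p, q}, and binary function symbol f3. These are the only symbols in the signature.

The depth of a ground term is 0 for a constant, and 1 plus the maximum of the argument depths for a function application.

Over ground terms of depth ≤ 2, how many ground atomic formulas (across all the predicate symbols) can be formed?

First count ground terms of depth ≤ 2.
Let N_k count ground terms of depth at most k. Each non-constant term of depth ≤ k is some function symbol applied to depth-≤(k−1) arguments, giving N_k = 5 + N_{k-1}^2.
N_0 = 5
N_1 = 5 + 5^2 = 30
N_2 = 5 + 30^2 = 905
So |H| = 905.
For each predicate symbol, the number of ground atoms is |H| raised to its arity; summing:
  Q: 905^2 = 819025
Total ground atoms: 819025.

819025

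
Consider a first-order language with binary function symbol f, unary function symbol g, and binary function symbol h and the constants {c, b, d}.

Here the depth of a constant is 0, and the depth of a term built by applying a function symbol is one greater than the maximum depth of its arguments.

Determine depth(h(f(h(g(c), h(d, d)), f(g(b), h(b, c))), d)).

depth(g(c)) = 1 + depth(c) = 1 + 0 = 1
depth(h(d, d)) = 1 + max(0, 0) = 1
depth(h(g(c), h(d, d))) = 1 + max(1, 1) = 2
depth(g(b)) = 1 + depth(b) = 1 + 0 = 1
depth(h(b, c)) = 1 + max(0, 0) = 1
depth(f(g(b), h(b, c))) = 1 + max(1, 1) = 2
depth(f(h(g(c), h(d, d)), f(g(b), h(b, c)))) = 1 + max(2, 2) = 3
depth(h(f(h(g(c), h(d, d)), f(g(b), h(b, c))), d)) = 1 + max(3, 0) = 4

4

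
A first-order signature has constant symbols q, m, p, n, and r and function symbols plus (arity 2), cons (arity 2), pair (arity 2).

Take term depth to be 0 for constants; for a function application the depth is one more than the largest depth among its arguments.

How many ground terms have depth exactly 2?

19125

Let N_k count ground terms of depth at most k. Each non-constant term of depth ≤ k is some function symbol applied to depth-≤(k−1) arguments, giving N_k = 5 + N_{k-1}^2 + N_{k-1}^2 + N_{k-1}^2.
N_0 = 5
N_1 = 5 + 5^2 + 5^2 + 5^2 = 80
N_2 = 5 + 80^2 + 80^2 + 80^2 = 19205
Terms of depth exactly 2: N_2 − N_1 = 19205 − 80 = 19125.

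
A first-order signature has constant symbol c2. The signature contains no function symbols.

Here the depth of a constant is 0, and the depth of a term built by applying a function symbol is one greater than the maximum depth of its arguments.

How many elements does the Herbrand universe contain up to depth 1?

1

With no function symbols every ground term is a constant, so there is exactly 1 ground term at every depth bound.
N_0 = 1
N_1 = 1
Explicitly: c2.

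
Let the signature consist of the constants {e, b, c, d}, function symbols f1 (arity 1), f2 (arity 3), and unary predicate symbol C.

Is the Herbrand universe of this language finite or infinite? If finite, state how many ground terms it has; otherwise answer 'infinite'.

infinite

The signature has at least one function symbol (f1, arity 1) and at least one constant (e).
Iterating f1 gives infinitely many distinct ground terms: e, f1(e), f1(f1(e)), ...
So the Herbrand universe is infinite.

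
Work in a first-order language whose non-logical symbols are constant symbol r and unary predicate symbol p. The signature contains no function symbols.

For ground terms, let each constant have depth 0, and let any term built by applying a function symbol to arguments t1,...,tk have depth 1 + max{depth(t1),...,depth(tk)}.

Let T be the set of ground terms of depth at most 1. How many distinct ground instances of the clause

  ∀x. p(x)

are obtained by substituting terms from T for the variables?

1

Ground terms of depth ≤ 1:
  With no function symbols every ground term is a constant, so there is exactly 1 ground term at every depth bound.
  N_0 = 1
  N_1 = 1
So there is exactly 1 ground term available for substitution.
The body mentions the single quantified variable x; since ground terms form a free algebra, no two substitutions collapse to the same formula.
Number of ground instances = 1.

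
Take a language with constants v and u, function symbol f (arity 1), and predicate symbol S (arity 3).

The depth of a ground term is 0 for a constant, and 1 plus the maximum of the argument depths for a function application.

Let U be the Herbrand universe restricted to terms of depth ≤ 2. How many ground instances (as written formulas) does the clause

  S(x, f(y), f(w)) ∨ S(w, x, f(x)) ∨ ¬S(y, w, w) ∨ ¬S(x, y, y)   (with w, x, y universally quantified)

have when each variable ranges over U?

Ground terms of depth ≤ 2:
  If N_k denotes the number of depth-≤k ground terms, the 2 constants give N_0 = 2, and each function symbol of arity r contributes N_{k-1}^r new terms at level k: N_k = 2 + N_{k-1}.
  N_0 = 2
  N_1 = 2 + 2 = 4
  N_2 = 2 + 4 = 6
  Explicitly: v, u, f(v), f(u), f(f(v)), f(f(u)).
So there are 6 ground terms available for substitution.
There are 3 variables to instantiate (w, x, y), each occurring in at least one literal, so different choices give different ground instances.
Number of ground instances = 6^3 = 216.

216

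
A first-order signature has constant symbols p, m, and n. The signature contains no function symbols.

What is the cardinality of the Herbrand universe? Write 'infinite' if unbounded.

3

There are no function symbols, so every ground term is one of the 3 constants.
The Herbrand universe is {p, m, n}, which is finite with 3 elements.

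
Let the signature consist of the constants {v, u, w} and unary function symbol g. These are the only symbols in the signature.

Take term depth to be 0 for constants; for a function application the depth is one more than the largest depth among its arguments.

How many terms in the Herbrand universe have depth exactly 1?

3

Write N_k for the number of ground terms of depth ≤ k. A term of depth ≤ k is either a constant or a function symbol applied to arguments of depth ≤ k−1, so N_k = 3 + N_{k-1}.
N_0 = 3
N_1 = 3 + 3 = 6
Terms of depth exactly 1: N_1 − N_0 = 6 − 3 = 3.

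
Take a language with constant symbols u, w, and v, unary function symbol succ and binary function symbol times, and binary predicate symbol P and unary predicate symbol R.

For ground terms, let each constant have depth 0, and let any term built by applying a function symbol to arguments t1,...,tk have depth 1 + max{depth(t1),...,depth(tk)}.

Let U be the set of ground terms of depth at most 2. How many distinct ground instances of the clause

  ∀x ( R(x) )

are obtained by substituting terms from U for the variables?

Ground terms of depth ≤ 2:
  Let N_k = |{terms of depth ≤ k}|. Then N_0 = 3 and N_k = 3 + N_{k-1} + N_{k-1}^2 for k ≥ 1 (one summand per function symbol, arity giving the exponent).
  N_0 = 3
  N_1 = 3 + 3 + 3^2 = 15
  N_2 = 3 + 15 + 15^2 = 243
So there are 243 ground terms available for substitution.
The body mentions the single quantified variable x; since ground terms form a free algebra, no two substitutions collapse to the same formula.
Number of ground instances = 243.

243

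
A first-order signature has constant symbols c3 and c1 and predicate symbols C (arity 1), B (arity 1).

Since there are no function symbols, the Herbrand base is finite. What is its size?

With no function symbols, the Herbrand universe is just the 2 constants.
Ground atoms per predicate: C: 2, B: 2.
Herbrand base size = 2 + 2 = 4.

4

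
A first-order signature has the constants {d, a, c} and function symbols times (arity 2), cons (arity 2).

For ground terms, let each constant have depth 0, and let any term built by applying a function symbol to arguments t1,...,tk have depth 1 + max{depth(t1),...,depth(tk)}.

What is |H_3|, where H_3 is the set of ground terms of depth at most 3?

1566453

Write N_k for the number of ground terms of depth ≤ k. A term of depth ≤ k is either a constant or a function symbol applied to arguments of depth ≤ k−1, so N_k = 3 + N_{k-1}^2 + N_{k-1}^2.
N_0 = 3
N_1 = 3 + 3^2 + 3^2 = 21
N_2 = 3 + 21^2 + 21^2 = 885
N_3 = 3 + 885^2 + 885^2 = 1566453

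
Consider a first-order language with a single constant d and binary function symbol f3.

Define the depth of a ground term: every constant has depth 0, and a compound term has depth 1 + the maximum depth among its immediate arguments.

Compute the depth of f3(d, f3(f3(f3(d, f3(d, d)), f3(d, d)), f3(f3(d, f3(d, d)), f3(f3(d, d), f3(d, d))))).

5

depth(f3(d, d)) = 1 + max(0, 0) = 1
depth(f3(d, f3(d, d))) = 1 + max(0, 1) = 2
depth(f3(f3(d, f3(d, d)), f3(d, d))) = 1 + max(2, 1) = 3
depth(f3(f3(d, d), f3(d, d))) = 1 + max(1, 1) = 2
depth(f3(f3(d, f3(d, d)), f3(f3(d, d), f3(d, d)))) = 1 + max(2, 2) = 3
depth(f3(f3(f3(d, f3(d, d)), f3(d, d)), f3(f3(d, f3(d, d)), f3(f3(d, d), f3(d, d))))) = 1 + max(3, 3) = 4
depth(f3(d, f3(f3(f3(d, f3(d, d)), f3(d, d)), f3(f3(d, f3(d, d)), f3(f3(d, d), f3(d, d)))))) = 1 + max(0, 4) = 5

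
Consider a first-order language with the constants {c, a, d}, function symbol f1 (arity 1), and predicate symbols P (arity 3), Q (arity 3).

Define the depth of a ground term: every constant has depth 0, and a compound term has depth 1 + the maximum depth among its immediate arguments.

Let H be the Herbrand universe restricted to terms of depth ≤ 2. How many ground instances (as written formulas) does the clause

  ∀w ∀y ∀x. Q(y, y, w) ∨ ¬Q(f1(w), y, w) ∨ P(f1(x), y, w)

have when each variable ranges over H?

Ground terms of depth ≤ 2:
  Count level by level. With function symbols f1/1, the terms of depth ≤ k are the 3 constants together with each function applied to depth-≤(k−1) tuples, so N_k = 3 + N_{k-1}.
  N_0 = 3
  N_1 = 3 + 3 = 6
  N_2 = 3 + 6 = 9
  Explicitly: c, a, d, f1(c), f1(a), f1(d), f1(f1(c)), f1(f1(a)), f1(f1(d)).
So there are 9 ground terms available for substitution.
Each of w, y, x ranges independently over the available ground terms, and distinct assignments produce distinct instances.
Number of ground instances = 9^3 = 729.

729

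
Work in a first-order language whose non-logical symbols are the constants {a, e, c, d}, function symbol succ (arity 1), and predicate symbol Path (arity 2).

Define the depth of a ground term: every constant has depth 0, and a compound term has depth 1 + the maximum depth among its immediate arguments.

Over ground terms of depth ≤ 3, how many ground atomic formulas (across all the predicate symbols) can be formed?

256

First count ground terms of depth ≤ 3.
Let N_k = |{terms of depth ≤ k}|. Then N_0 = 4 and N_k = 4 + N_{k-1} for k ≥ 1 (one summand per function symbol, arity giving the exponent).
N_0 = 4
N_1 = 4 + 4 = 8
N_2 = 4 + 8 = 12
N_3 = 4 + 12 = 16
So |H| = 16.
For each predicate symbol, the number of ground atoms is |H| raised to its arity; summing:
  Path: 16^2 = 256
Total ground atoms: 256.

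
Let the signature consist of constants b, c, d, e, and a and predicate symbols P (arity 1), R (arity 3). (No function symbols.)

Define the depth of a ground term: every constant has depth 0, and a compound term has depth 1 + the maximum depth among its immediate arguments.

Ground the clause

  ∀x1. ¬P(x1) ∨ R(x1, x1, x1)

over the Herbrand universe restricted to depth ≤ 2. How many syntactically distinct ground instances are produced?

Ground terms of depth ≤ 2:
  With no function symbols every ground term is a constant, so there are exactly 5 ground terms at every depth bound.
  N_0 = 5
  N_1 = 5
  N_2 = 5
So there are 5 ground terms available for substitution.
The body mentions the single quantified variable x1; since ground terms form a free algebra, no two substitutions collapse to the same formula.
Number of ground instances = 5.

5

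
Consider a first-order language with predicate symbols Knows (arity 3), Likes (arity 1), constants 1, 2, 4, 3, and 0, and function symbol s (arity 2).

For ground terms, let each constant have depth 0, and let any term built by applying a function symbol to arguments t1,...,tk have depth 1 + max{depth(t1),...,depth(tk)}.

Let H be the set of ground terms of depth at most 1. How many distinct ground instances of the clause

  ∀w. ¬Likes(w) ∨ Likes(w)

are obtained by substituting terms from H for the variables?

30

Ground terms of depth ≤ 1:
  Let N_k count ground terms of depth at most k. Each non-constant term of depth ≤ k is some function symbol applied to depth-≤(k−1) arguments, giving N_k = 5 + N_{k-1}^2.
  N_0 = 5
  N_1 = 5 + 5^2 = 30
So there are 30 ground terms available for substitution.
There is 1 variable to instantiate (w),  occurring in at least one literal, so different choices give different ground instances.
Number of ground instances = 30.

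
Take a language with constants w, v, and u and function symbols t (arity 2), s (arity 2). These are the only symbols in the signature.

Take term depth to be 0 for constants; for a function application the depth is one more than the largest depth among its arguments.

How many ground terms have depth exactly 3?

1565568

If N_k denotes the number of depth-≤k ground terms, the 3 constants give N_0 = 3, and each function symbol of arity r contributes N_{k-1}^r new terms at level k: N_k = 3 + N_{k-1}^2 + N_{k-1}^2.
N_0 = 3
N_1 = 3 + 3^2 + 3^2 = 21
N_2 = 3 + 21^2 + 21^2 = 885
N_3 = 3 + 885^2 + 885^2 = 1566453
Terms of depth exactly 3: N_3 − N_2 = 1566453 − 885 = 1565568.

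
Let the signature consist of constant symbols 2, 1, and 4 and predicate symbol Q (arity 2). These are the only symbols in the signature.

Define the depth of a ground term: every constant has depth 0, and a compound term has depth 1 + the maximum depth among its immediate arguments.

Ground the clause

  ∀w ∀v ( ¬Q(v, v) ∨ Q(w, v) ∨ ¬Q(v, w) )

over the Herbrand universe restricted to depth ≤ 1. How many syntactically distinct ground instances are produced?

Ground terms of depth ≤ 1:
  With no function symbols every ground term is a constant, so there are exactly 3 ground terms at every depth bound.
  N_0 = 3
  N_1 = 3
  Explicitly: 2, 1, 4.
So there are 3 ground terms available for substitution.
The clause has 2 distinct variables (w, v), each appearing in the body. In the free term algebra distinct substitutions yield syntactically distinct ground instances.
Number of ground instances = 3^2 = 9.

9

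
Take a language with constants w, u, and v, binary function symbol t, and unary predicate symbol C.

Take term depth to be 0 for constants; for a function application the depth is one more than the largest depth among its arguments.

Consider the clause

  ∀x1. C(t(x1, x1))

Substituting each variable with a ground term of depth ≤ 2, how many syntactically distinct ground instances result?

147

Ground terms of depth ≤ 2:
  Count level by level. With function symbols t/2, the terms of depth ≤ k are the 3 constants together with each function applied to depth-≤(k−1) tuples, so N_k = 3 + N_{k-1}^2.
  N_0 = 3
  N_1 = 3 + 3^2 = 12
  N_2 = 3 + 12^2 = 147
So there are 147 ground terms available for substitution.
There is 1 variable to instantiate (x1),  occurring in at least one literal, so different choices give different ground instances.
Number of ground instances = 147.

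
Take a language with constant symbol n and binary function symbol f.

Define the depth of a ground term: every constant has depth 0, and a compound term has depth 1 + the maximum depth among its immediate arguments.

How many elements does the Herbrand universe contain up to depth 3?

Let N_k count ground terms of depth at most k. Each non-constant term of depth ≤ k is some function symbol applied to depth-≤(k−1) arguments, giving N_k = 1 + N_{k-1}^2.
N_0 = 1
N_1 = 1 + 1^2 = 2
N_2 = 1 + 2^2 = 5
N_3 = 1 + 5^2 = 26

26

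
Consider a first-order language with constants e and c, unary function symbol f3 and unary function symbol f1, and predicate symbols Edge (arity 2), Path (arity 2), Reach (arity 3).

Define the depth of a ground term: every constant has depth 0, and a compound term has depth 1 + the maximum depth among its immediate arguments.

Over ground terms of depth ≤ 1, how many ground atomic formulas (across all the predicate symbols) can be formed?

288

First count ground terms of depth ≤ 1.
Let N_k count ground terms of depth at most k. Each non-constant term of depth ≤ k is some function symbol applied to depth-≤(k−1) arguments, giving N_k = 2 + N_{k-1} + N_{k-1}.
N_0 = 2
N_1 = 2 + 2 + 2 = 6
Explicitly: e, c, f3(e), f3(c), f1(e), f1(c).
So |H| = 6.
Each predicate of arity r yields |H|^r ground atoms (one per choice of an r-tuple from H):
  Edge: 6^2 = 36;  Path: 6^2 = 36;  Reach: 6^3 = 216
Total ground atoms: 36 + 36 + 216 = 288.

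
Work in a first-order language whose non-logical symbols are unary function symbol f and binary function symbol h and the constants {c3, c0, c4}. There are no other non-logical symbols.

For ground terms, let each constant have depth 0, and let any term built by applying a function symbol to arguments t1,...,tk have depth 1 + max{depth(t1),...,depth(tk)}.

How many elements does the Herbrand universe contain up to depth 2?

243

If N_k denotes the number of depth-≤k ground terms, the 3 constants give N_0 = 3, and each function symbol of arity r contributes N_{k-1}^r new terms at level k: N_k = 3 + N_{k-1} + N_{k-1}^2.
N_0 = 3
N_1 = 3 + 3 + 3^2 = 15
N_2 = 3 + 15 + 15^2 = 243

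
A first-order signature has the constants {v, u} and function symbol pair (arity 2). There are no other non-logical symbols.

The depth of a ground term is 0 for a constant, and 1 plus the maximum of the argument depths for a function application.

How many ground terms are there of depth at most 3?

1446

If N_k denotes the number of depth-≤k ground terms, the 2 constants give N_0 = 2, and each function symbol of arity r contributes N_{k-1}^r new terms at level k: N_k = 2 + N_{k-1}^2.
N_0 = 2
N_1 = 2 + 2^2 = 6
N_2 = 2 + 6^2 = 38
N_3 = 2 + 38^2 = 1446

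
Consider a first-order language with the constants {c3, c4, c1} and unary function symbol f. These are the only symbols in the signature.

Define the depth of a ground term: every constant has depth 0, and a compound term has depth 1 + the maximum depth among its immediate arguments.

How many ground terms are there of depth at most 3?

Let N_k = |{terms of depth ≤ k}|. Then N_0 = 3 and N_k = 3 + N_{k-1} for k ≥ 1 (one summand per function symbol, arity giving the exponent).
N_0 = 3
N_1 = 3 + 3 = 6
N_2 = 3 + 6 = 9
N_3 = 3 + 9 = 12

12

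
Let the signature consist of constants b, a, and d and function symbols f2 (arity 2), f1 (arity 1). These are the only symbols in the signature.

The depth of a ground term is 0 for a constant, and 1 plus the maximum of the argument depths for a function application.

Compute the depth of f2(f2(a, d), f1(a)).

depth(f2(a, d)) = 1 + max(0, 0) = 1
depth(f1(a)) = 1 + depth(a) = 1 + 0 = 1
depth(f2(f2(a, d), f1(a))) = 1 + max(1, 1) = 2

2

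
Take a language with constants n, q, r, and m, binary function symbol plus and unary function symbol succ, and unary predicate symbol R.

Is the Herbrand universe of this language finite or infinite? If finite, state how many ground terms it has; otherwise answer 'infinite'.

The signature has at least one function symbol (plus, arity 2) and at least one constant (n).
Iterating plus gives infinitely many distinct ground terms: n, plus(n, n), plus(plus(n, n), plus(n, n)), ...
So the Herbrand universe is infinite.

infinite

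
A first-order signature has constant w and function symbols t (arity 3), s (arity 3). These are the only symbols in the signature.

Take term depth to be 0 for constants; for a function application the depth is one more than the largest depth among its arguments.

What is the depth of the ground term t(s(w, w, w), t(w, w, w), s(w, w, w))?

2

depth(s(w, w, w)) = 1 + max(0, 0, 0) = 1
depth(t(w, w, w)) = 1 + max(0, 0, 0) = 1
depth(t(s(w, w, w), t(w, w, w), s(w, w, w))) = 1 + max(1, 1, 1) = 2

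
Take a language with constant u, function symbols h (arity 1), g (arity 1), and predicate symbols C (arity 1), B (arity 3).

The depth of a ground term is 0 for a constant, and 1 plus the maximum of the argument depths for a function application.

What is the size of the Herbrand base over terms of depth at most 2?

350

First count ground terms of depth ≤ 2.
Count level by level. With function symbols h/1, g/1, the terms of depth ≤ k are the 1 constant together with each function applied to depth-≤(k−1) tuples, so N_k = 1 + N_{k-1} + N_{k-1}.
N_0 = 1
N_1 = 1 + 1 + 1 = 3
N_2 = 1 + 3 + 3 = 7
Explicitly: u, h(u), h(h(u)), h(g(u)), g(u), g(h(u)), g(g(u)).
So |H| = 7.
A ground atom is a predicate applied to a tuple of terms from H, so the count is the sum over predicates of |H|^arity:
  C: 7;  B: 7^3 = 343
Total ground atoms: 7 + 343 = 350.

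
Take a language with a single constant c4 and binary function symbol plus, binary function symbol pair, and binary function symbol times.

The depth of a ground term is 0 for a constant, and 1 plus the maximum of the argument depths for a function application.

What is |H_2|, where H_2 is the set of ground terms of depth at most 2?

Count level by level. With function symbols plus/2, pair/2, times/2, the terms of depth ≤ k are the 1 constant together with each function applied to depth-≤(k−1) tuples, so N_k = 1 + N_{k-1}^2 + N_{k-1}^2 + N_{k-1}^2.
N_0 = 1
N_1 = 1 + 1^2 + 1^2 + 1^2 = 4
N_2 = 1 + 4^2 + 4^2 + 4^2 = 49

49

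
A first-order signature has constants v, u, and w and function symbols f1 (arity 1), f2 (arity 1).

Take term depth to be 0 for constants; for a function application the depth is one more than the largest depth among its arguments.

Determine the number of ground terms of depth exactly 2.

Write N_k for the number of ground terms of depth ≤ k. A term of depth ≤ k is either a constant or a function symbol applied to arguments of depth ≤ k−1, so N_k = 3 + N_{k-1} + N_{k-1}.
N_0 = 3
N_1 = 3 + 3 + 3 = 9
N_2 = 3 + 9 + 9 = 21
Terms of depth exactly 2: N_2 − N_1 = 21 − 9 = 12.

12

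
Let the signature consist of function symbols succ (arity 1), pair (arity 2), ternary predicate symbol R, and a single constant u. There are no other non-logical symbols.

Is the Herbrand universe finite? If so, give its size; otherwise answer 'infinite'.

The signature has at least one function symbol (succ, arity 1) and at least one constant (u).
Iterating succ gives infinitely many distinct ground terms: u, succ(u), succ(succ(u)), ...
So the Herbrand universe is infinite.

infinite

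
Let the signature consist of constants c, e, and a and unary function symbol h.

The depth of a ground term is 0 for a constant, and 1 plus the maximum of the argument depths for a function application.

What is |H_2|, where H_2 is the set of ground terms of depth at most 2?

Let N_k count ground terms of depth at most k. Each non-constant term of depth ≤ k is some function symbol applied to depth-≤(k−1) arguments, giving N_k = 3 + N_{k-1}.
N_0 = 3
N_1 = 3 + 3 = 6
N_2 = 3 + 6 = 9
Explicitly: c, e, a, h(c), h(e), h(a), h(h(c)), h(h(e)), h(h(a)).

9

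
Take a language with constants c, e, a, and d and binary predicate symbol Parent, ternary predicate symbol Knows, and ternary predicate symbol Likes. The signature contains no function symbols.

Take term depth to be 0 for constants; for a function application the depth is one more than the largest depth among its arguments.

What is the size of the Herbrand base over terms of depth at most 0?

144

First count ground terms of depth ≤ 0.
With no function symbols every ground term is a constant, so there are exactly 4 ground terms at every depth bound.
N_0 = 4
So |H| = 4.
A ground atom is a predicate applied to a tuple of terms from H, so the count is the sum over predicates of |H|^arity:
  Parent: 4^2 = 16;  Knows: 4^3 = 64;  Likes: 4^3 = 64
Total ground atoms: 16 + 64 + 64 = 144.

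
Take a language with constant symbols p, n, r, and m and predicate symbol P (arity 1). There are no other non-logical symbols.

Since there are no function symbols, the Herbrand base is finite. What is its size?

With no function symbols, the Herbrand universe is just the 4 constants.
Ground atoms per predicate: P: 4.
Herbrand base size = 4 = 4.

4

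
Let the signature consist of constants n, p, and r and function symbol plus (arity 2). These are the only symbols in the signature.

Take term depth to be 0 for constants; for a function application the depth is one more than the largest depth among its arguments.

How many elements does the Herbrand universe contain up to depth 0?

Write N_k for the number of ground terms of depth ≤ k. A term of depth ≤ k is either a constant or a function symbol applied to arguments of depth ≤ k−1, so N_k = 3 + N_{k-1}^2.
N_0 = 3
Explicitly: n, p, r.

3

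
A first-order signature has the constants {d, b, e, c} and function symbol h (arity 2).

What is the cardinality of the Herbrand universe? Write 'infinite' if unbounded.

The signature has at least one function symbol (h, arity 2) and at least one constant (d).
Iterating h gives infinitely many distinct ground terms: d, h(d, d), h(h(d, d), h(d, d)), ...
So the Herbrand universe is infinite.

infinite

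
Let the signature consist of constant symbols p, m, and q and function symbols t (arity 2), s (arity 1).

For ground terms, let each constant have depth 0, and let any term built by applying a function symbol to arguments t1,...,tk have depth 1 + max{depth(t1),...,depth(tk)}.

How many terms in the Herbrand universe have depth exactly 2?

228

Write N_k for the number of ground terms of depth ≤ k. A term of depth ≤ k is either a constant or a function symbol applied to arguments of depth ≤ k−1, so N_k = 3 + N_{k-1}^2 + N_{k-1}.
N_0 = 3
N_1 = 3 + 3^2 + 3 = 15
N_2 = 3 + 15^2 + 15 = 243
Terms of depth exactly 2: N_2 − N_1 = 243 − 15 = 228.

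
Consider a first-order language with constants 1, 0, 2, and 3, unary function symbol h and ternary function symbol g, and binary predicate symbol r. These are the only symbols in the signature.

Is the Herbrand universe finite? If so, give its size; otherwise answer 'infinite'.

infinite

The signature has at least one function symbol (h, arity 1) and at least one constant (1).
Iterating h gives infinitely many distinct ground terms: 1, h(1), h(h(1)), ...
So the Herbrand universe is infinite.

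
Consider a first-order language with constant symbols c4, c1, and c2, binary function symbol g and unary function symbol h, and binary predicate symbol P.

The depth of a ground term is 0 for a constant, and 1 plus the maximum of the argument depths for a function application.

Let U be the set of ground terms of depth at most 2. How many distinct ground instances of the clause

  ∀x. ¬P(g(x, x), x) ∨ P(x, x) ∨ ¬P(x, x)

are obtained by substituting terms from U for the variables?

Ground terms of depth ≤ 2:
  If N_k denotes the number of depth-≤k ground terms, the 3 constants give N_0 = 3, and each function symbol of arity r contributes N_{k-1}^r new terms at level k: N_k = 3 + N_{k-1}^2 + N_{k-1}.
  N_0 = 3
  N_1 = 3 + 3^2 + 3 = 15
  N_2 = 3 + 15^2 + 15 = 243
So there are 243 ground terms available for substitution.
There is 1 variable to instantiate (x),  occurring in at least one literal, so different choices give different ground instances.
Number of ground instances = 243.

243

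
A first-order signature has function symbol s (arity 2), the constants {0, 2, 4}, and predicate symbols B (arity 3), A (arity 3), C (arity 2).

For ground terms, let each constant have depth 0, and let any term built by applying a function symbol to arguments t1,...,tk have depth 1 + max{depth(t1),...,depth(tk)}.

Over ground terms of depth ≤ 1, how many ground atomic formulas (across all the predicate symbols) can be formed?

3600

First count ground terms of depth ≤ 1.
Let N_k count ground terms of depth at most k. Each non-constant term of depth ≤ k is some function symbol applied to depth-≤(k−1) arguments, giving N_k = 3 + N_{k-1}^2.
N_0 = 3
N_1 = 3 + 3^2 = 12
Explicitly: 0, 2, 4, s(0, 0), s(0, 2), s(0, 4), s(2, 0), s(2, 2), s(2, 4), s(4, 0), s(4, 2), s(4, 4).
So |H| = 12.
A ground atom is a predicate applied to a tuple of terms from H, so the count is the sum over predicates of |H|^arity:
  B: 12^3 = 1728;  A: 12^3 = 1728;  C: 12^2 = 144
Total ground atoms: 1728 + 1728 + 144 = 3600.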